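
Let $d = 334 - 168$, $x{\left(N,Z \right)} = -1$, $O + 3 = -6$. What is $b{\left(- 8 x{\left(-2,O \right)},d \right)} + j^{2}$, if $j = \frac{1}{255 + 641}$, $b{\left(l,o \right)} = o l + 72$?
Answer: $\frac{1123942401}{802816} \approx 1400.0$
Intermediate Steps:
$O = -9$ ($O = -3 - 6 = -9$)
$d = 166$
$b{\left(l,o \right)} = 72 + l o$ ($b{\left(l,o \right)} = l o + 72 = 72 + l o$)
$j = \frac{1}{896} \approx 0.0011161$
$b{\left(- 8 x{\left(-2,O \right)},d \right)} + j^{2} = \left(72 + \left(-8\right) \left(-1\right) 166\right) + \left(\frac{1}{896}\right)^{2} = \left(72 + 8 \cdot 166\right) + \frac{1}{802816} = \left(72 + 1328\right) + \frac{1}{802816} = 1400 + \frac{1}{802816} = \frac{1123942401}{802816}$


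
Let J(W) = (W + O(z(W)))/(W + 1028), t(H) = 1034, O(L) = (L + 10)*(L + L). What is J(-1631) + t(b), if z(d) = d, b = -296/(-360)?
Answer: -4662569/603 ≈ -7732.3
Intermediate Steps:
b = 37/45 (b = -296*(-1/360) = 37/45 ≈ 0.82222)
O(L) = 2*L*(10 + L) (O(L) = (10 + L)*(2*L) = 2*L*(10 + L))
J(W) = (W + 2*W*(10 + W))/(1028 + W) (J(W) = (W + 2*W*(10 + W))/(W + 1028) = (W + 2*W*(10 + W))/(1028 + W))
J(-1631) + t(b) = -1631*(21 + 2*(-1631))/(1028 - 1631) + 1034 = -1631*(21 - 3262)/(-603) + 1034 = -1631*(-1/603)*(-3241) + 1034 = -5286071/603 + 1034 = -4662569/603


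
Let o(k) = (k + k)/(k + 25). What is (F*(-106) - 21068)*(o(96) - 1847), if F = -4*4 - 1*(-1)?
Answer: 4349340010/121 ≈ 3.5945e+7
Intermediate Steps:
F = -15 (F = -16 + 1 = -15)
o(k) = 2*k/(25 + k) (o(k) = (2*k)/(25 + k) = 2*k/(25 + k))
(F*(-106) - 21068)*(o(96) - 1847) = (-15*(-106) - 21068)*(2*96/(25 + 96) - 1847) = (1590 - 21068)*(2*96/121 - 1847) = -19478*(2*96*(1/121) - 1847) = -19478*(192/121 - 1847) = -19478*(-223295/121) = 4349340010/121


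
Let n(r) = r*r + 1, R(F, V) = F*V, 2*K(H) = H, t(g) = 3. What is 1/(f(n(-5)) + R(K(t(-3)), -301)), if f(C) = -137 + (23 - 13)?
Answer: -2/1157 ≈ -0.0017286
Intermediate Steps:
K(H) = H/2
n(r) = 1 + r² (n(r) = r² + 1 = 1 + r²)
f(C) = -127 (f(C) = -137 + 10 = -127)
1/(f(n(-5)) + R(K(t(-3)), -301)) = 1/(-127 + ((½)*3)*(-301)) = 1/(-127 + (3/2)*(-301)) = 1/(-127 - 903/2) = 1/(-1157/2) = -2/1157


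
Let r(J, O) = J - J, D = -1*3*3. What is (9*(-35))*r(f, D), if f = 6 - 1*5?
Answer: 0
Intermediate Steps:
f = 1 (f = 6 - 5 = 1)
D = -9 (D = -3*3 = -9)
r(J, O) = 0
(9*(-35))*r(f, D) = (9*(-35))*0 = -315*0 = 0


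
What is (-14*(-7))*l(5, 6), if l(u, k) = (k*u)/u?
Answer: 588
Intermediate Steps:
l(u, k) = k
(-14*(-7))*l(5, 6) = -14*(-7)*6 = 98*6 = 588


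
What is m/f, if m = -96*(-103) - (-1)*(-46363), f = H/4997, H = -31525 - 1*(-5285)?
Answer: 36453115/5248 ≈ 6946.1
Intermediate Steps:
H = -26240 (H = -31525 + 5285 = -26240)
f = -26240/4997 ≈ -5.2512
m = -36475 (m = 9888 - 1*46363 = 9888 - 46363 = -36475)
m/f = -36475/(-26240/4997) = -36475*(-4997/26240) = 36453115/5248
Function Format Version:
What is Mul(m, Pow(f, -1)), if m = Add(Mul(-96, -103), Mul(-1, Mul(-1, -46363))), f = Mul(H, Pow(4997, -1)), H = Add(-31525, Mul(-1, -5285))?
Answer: Rational(36453115, 5248) ≈ 6946.1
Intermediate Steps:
H = -26240 (H = Add(-31525, 5285) = -26240)
f = Rational(-26240, 4997) (f = Mul(-26240, Pow(4997, -1)) = Mul(-26240, Rational(1, 4997)) = Rational(-26240, 4997) ≈ -5.2512)
m = -36475 (m = Add(9888, Mul(-1, 46363)) = Add(9888, -46363) = -36475)
Mul(m, Pow(f, -1)) = Mul(-36475, Pow(Rational(-26240, 4997), -1)) = Mul(-36475, Rational(-4997, 26240)) = Rational(36453115, 5248)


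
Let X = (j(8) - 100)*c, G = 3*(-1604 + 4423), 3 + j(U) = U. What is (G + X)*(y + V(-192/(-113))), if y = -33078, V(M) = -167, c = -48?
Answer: -432750165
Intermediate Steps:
j(U) = -3 + U
G = 8457 (G = 3*2819 = 8457)
X = 4560 (X = ((-3 + 8) - 100)*(-48) = (5 - 100)*(-48) = -95*(-48) = 4560)
(G + X)*(y + V(-192/(-113))) = (8457 + 4560)*(-33078 - 167) = 13017*(-33245) = -432750165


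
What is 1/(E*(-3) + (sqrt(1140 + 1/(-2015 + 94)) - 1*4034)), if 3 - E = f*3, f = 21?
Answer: -7403534/28531030097 - sqrt(4206872819)/28531030097 ≈ -0.00026176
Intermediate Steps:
E = -60 (E = 3 - 21*3 = 3 - 1*63 = 3 - 63 = -60)
1/(E*(-3) + (sqrt(1140 + 1/(-2015 + 94)) - 1*4034)) = 1/(-60*(-3) + (sqrt(1140 + 1/(-2015 + 94)) - 1*4034)) = 1/(180 + (sqrt(1140 + 1/(-1921)) - 4034)) = 1/(180 + (sqrt(1140 - 1/1921) - 4034)) = 1/(180 + (sqrt(2189939/1921) - 4034)) = 1/(180 + (sqrt(4206872819)/1921 - 4034)) = 1/(180 + (-4034 + sqrt(4206872819)/1921)) = 1/(-3854 + sqrt(4206872819)/1921)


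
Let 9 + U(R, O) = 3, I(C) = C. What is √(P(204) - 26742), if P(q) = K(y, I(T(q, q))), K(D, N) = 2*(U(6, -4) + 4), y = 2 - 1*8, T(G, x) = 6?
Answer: I*√26746 ≈ 163.54*I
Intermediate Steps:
y = -6 (y = 2 - 8 = -6)
U(R, O) = -6 (U(R, O) = -9 + 3 = -6)
K(D, N) = -4 (K(D, N) = 2*(-6 + 4) = 2*(-2) = -4)
P(q) = -4
√(P(204) - 26742) = √(-4 - 26742) = √(-26746) = I*√26746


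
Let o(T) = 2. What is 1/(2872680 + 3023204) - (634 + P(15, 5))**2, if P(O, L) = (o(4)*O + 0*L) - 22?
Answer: -2430071132975/5895884 ≈ -4.1216e+5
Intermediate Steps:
P(O, L) = -22 + 2*O (P(O, L) = (2*O + 0*L) - 22 = (2*O + 0) - 22 = 2*O - 22 = -22 + 2*O)
1/(2872680 + 3023204) - (634 + P(15, 5))**2 = 1/(2872680 + 3023204) - (634 + (-22 + 2*15))**2 = 1/5895884 - (634 + (-22 + 30))**2 = 1/5895884 - (634 + 8)**2 = 1/5895884 - 1*642**2 = 1/5895884 - 1*412164 = 1/5895884 - 412164 = -2430071132975/5895884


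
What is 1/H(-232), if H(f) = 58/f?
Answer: -4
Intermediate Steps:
1/H(-232) = 1/(58/(-232)) = 1/(58*(-1/232)) = 1/(-¼) = -4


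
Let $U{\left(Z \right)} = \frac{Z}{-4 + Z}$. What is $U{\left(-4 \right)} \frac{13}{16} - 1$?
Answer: $- \frac{19}{32} \approx -0.59375$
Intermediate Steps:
$U{\left(-4 \right)} \frac{13}{16} - 1 = - \frac{4}{-4 - 4} \cdot \frac{13}{16} - 1 = - \frac{4}{-8} \cdot 13 \cdot \frac{1}{16} - 1 = \left(-4\right) \left(- \frac{1}{8}\right) \frac{13}{16} - 1 = \frac{1}{2} \cdot \frac{13}{16} - 1 = \frac{13}{32} - 1 = - \frac{19}{32}$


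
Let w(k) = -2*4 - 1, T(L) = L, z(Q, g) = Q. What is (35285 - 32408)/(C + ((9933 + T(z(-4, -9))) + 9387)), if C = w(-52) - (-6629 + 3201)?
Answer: 2877/22735 ≈ 0.12654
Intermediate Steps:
w(k) = -9 (w(k) = -8 - 1 = -9)
C = 3419 (C = -9 - (-6629 + 3201) = -9 - 1*(-3428) = -9 + 3428 = 3419)
(35285 - 32408)/(C + ((9933 + T(z(-4, -9))) + 9387)) = (35285 - 32408)/(3419 + ((9933 - 4) + 9387)) = 2877/(3419 + (9929 + 9387)) = 2877/(3419 + 19316) = 2877/22735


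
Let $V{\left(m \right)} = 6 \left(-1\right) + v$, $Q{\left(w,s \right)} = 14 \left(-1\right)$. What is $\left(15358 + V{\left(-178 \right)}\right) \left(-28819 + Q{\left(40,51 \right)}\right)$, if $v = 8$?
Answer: $-442874880$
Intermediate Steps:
$Q{\left(w,s \right)} = -14$
$V{\left(m \right)} = 2$ ($V{\left(m \right)} = 6 \left(-1\right) + 8 = -6 + 8 = 2$)
$\left(15358 + V{\left(-178 \right)}\right) \left(-28819 + Q{\left(40,51 \right)}\right) = \left(15358 + 2\right) \left(-28819 - 14\right) = 15360 \left(-28833\right) = -442874880$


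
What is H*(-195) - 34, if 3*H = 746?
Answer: -48524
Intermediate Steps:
H = 746/3 (H = (⅓)*746 = 746/3 ≈ 248.67)
H*(-195) - 34 = (746/3)*(-195) - 34 = -48490 - 34 = -48524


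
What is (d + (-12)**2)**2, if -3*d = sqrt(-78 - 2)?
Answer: 186544/9 - 384*I*sqrt(5) ≈ 20727.0 - 858.65*I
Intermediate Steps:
d = -4*I*sqrt(5)/3 (d = -sqrt(-78 - 2)/3 = -4*I*sqrt(5)/3 ≈ -2.9814*I)
(d + (-12)**2)**2 = (-4*I*sqrt(5)/3 + (-12)**2)**2 = (-4*I*sqrt(5)/3 + 144)**2 = (144 - 4*I*sqrt(5)/3)**2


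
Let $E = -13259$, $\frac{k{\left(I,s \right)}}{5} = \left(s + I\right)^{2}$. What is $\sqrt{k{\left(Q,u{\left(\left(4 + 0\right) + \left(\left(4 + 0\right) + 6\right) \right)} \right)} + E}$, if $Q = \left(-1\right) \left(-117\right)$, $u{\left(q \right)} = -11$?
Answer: $3 \sqrt{4769} \approx 207.17$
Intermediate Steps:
$Q = 117$
$k{\left(I,s \right)} = 5 \left(I + s\right)^{2}$ ($k{\left(I,s \right)} = 5 \left(s + I\right)^{2} = 5 \left(I + s\right)^{2}$)
$\sqrt{k{\left(Q,u{\left(\left(4 + 0\right) + \left(\left(4 + 0\right) + 6\right) \right)} \right)} + E} = \sqrt{5 \left(117 - 11\right)^{2} - 13259} = \sqrt{5 \cdot 106^{2} - 13259} = \sqrt{5 \cdot 11236 - 13259} = \sqrt{56180 - 13259} = \sqrt{42921} = 3 \sqrt{4769}$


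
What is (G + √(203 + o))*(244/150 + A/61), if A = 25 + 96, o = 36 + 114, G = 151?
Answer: 2494067/4575 + 16517*√353/4575 ≈ 612.98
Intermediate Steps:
o = 150
A = 121
(G + √(203 + o))*(244/150 + A/61) = (151 + √(203 + 150))*(244/150 + 121/61) = (151 + √353)*(244*(1/150) + 121*(1/61)) = (151 + √353)*(122/75 + 121/61) = (151 + √353)*(16517/4575) = 2494067/4575 + 16517*√353/4575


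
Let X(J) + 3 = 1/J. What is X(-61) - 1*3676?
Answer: -224420/61 ≈ -3679.0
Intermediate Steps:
X(J) = -3 + 1/J
X(-61) - 1*3676 = (-3 + 1/(-61)) - 1*3676 = (-3 - 1/61) - 3676 = -184/61 - 3676 = -224420/61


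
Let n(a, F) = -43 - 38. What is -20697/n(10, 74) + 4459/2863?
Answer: 2838890/11043 ≈ 257.08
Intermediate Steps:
n(a, F) = -81
-20697/n(10, 74) + 4459/2863 = -20697/(-81) + 4459/2863 = -20697*(-1/81) + 4459*(1/2863) = 6899/27 + 637/409 = 2838890/11043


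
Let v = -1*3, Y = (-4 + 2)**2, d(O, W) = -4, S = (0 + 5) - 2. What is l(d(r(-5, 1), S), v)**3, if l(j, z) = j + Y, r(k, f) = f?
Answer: 0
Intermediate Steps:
S = 3 (S = 5 - 2 = 3)
Y = 4 (Y = (-2)**2 = 4)
v = -3
l(j, z) = 4 + j (l(j, z) = j + 4 = 4 + j)
l(d(r(-5, 1), S), v)**3 = (4 - 4)**3 = 0**3 = 0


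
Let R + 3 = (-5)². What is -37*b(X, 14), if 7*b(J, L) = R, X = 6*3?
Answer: -814/7 ≈ -116.29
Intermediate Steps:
X = 18
R = 22 (R = -3 + (-5)² = -3 + 25 = 22)
b(J, L) = 22/7 (b(J, L) = (⅐)*22 = 22/7)
-37*b(X, 14) = -37*22/7 = -814/7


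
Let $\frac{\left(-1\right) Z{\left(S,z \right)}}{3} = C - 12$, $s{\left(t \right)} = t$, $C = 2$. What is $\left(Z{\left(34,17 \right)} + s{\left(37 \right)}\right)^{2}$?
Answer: $4489$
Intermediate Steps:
$Z{\left(S,z \right)} = 30$ ($Z{\left(S,z \right)} = - 3 \left(2 - 12\right) = \left(-3\right) \left(-10\right) = 30$)
$\left(Z{\left(34,17 \right)} + s{\left(37 \right)}\right)^{2} = \left(30 + 37\right)^{2} = 67^{2} = 4489$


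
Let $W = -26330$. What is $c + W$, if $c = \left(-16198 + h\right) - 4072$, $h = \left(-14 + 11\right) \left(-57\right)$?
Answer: $-46429$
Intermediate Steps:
$h = 171$ ($h = \left(-3\right) \left(-57\right) = 171$)
$c = -20099$ ($c = \left(-16198 + 171\right) - 4072 = -16027 - 4072 = -20099$)
$c + W = -20099 - 26330 = -46429$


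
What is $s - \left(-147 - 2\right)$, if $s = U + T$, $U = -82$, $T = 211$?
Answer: $278$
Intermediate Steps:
$s = 129$ ($s = -82 + 211 = 129$)
$s - \left(-147 - 2\right) = 129 - \left(-147 - 2\right) = 129 - -149 = 129 + 149 = 278$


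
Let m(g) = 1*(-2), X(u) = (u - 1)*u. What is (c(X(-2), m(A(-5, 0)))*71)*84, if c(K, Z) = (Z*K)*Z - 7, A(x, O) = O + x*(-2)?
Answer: 101388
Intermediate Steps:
A(x, O) = O - 2*x
X(u) = u*(-1 + u) (X(u) = (-1 + u)*u = u*(-1 + u))
m(g) = -2
c(K, Z) = -7 + K*Z² (c(K, Z) = (K*Z)*Z - 7 = K*Z² - 7 = -7 + K*Z²)
(c(X(-2), m(A(-5, 0)))*71)*84 = ((-7 - 2*(-1 - 2)*(-2)²)*71)*84 = ((-7 - 2*(-3)*4)*71)*84 = ((-7 + 6*4)*71)*84 = ((-7 + 24)*71)*84 = (17*71)*84 = 1207*84 = 101388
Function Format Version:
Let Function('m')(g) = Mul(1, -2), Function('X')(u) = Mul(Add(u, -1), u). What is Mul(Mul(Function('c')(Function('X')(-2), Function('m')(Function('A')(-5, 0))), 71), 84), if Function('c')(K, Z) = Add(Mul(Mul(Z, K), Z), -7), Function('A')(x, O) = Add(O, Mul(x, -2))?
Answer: 101388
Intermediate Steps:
Function('A')(x, O) = Add(O, Mul(-2, x))
Function('X')(u) = Mul(u, Add(-1, u)) (Function('X')(u) = Mul(Add(-1, u), u) = Mul(u, Add(-1, u)))
Function('m')(g) = -2
Function('c')(K, Z) = Add(-7, Mul(K, Pow(Z, 2))) (Function('c')(K, Z) = Add(Mul(Mul(K, Z), Z), -7) = Add(Mul(K, Pow(Z, 2)), -7) = Add(-7, Mul(K, Pow(Z, 2))))
Mul(Mul(Function('c')(Function('X')(-2), Function('m')(Function('A')(-5, 0))), 71), 84) = Mul(Mul(Add(-7, Mul(Mul(-2, Add(-1, -2)), Pow(-2, 2))), 71), 84) = Mul(Mul(Add(-7, Mul(Mul(-2, -3), 4)), 71), 84) = Mul(Mul(Add(-7, Mul(6, 4)), 71), 84) = Mul(Mul(Add(-7, 24), 71), 84) = Mul(Mul(17, 71), 84) = Mul(1207, 84) = 101388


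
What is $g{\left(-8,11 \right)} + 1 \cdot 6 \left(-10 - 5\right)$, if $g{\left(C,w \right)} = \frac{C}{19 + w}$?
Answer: $- \frac{1354}{15} \approx -90.267$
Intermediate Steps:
$g{\left(C,w \right)} = \frac{C}{19 + w}$
$g{\left(-8,11 \right)} + 1 \cdot 6 \left(-10 - 5\right) = - \frac{8}{19 + 11} + 1 \cdot 6 \left(-10 - 5\right) = - \frac{8}{30} + 6 \left(-15\right) = \left(-8\right) \frac{1}{30} - 90 = - \frac{4}{15} - 90 = - \frac{1354}{15}$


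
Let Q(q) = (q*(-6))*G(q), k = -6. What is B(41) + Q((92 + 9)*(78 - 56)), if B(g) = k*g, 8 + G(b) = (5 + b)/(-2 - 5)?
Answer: 30435234/7 ≈ 4.3479e+6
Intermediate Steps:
G(b) = -61/7 - b/7 (G(b) = -8 + (5 + b)/(-2 - 5) = -8 + (5 + b)/(-7) = -8 + (5 + b)*(-⅐) = -8 + (-5/7 - b/7) = -61/7 - b/7)
B(g) = -6*g
Q(q) = -6*q*(-61/7 - q/7) (Q(q) = (q*(-6))*(-61/7 - q/7) = (-6*q)*(-61/7 - q/7) = -6*q*(-61/7 - q/7))
B(41) + Q((92 + 9)*(78 - 56)) = -6*41 + 6*((92 + 9)*(78 - 56))*(61 + (92 + 9)*(78 - 56))/7 = -246 + 6*(101*22)*(61 + 101*22)/7 = -246 + (6/7)*2222*(61 + 2222) = -246 + (6/7)*2222*2283 = -246 + 30436956/7 = 30435234/7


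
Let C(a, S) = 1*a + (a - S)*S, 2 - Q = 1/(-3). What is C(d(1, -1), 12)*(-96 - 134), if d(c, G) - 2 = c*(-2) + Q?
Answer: 78430/3 ≈ 26143.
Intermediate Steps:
Q = 7/3 (Q = 2 - 1/(-3) = 2 - 1*(-⅓) = 2 + ⅓ = 7/3 ≈ 2.3333)
d(c, G) = 13/3 - 2*c (d(c, G) = 2 + (c*(-2) + 7/3) = 2 + (-2*c + 7/3) = 2 + (7/3 - 2*c) = 13/3 - 2*c)
C(a, S) = a + S*(a - S)
C(d(1, -1), 12)*(-96 - 134) = ((13/3 - 2*1) - 1*12² + 12*(13/3 - 2*1))*(-96 - 134) = ((13/3 - 2) - 1*144 + 12*(13/3 - 2))*(-230) = (7/3 - 144 + 12*(7/3))*(-230) = (7/3 - 144 + 28)*(-230) = -341/3*(-230) = 78430/3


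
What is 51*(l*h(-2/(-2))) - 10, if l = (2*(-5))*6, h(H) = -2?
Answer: 6110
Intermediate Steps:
l = -60 (l = -10*6 = -60)
51*(l*h(-2/(-2))) - 10 = 51*(-60*(-2)) - 10 = 51*120 - 10 = 6120 - 10 = 6110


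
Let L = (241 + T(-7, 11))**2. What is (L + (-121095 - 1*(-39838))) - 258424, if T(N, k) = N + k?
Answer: -279656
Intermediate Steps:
L = 60025 (L = (241 + (-7 + 11))**2 = (241 + 4)**2 = 245**2 = 60025)
(L + (-121095 - 1*(-39838))) - 258424 = (60025 + (-121095 - 1*(-39838))) - 258424 = (60025 + (-121095 + 39838)) - 258424 = (60025 - 81257) - 258424 = -21232 - 258424 = -279656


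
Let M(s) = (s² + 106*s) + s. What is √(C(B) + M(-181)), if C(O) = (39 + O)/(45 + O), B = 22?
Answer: √60129753/67 ≈ 115.74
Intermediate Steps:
M(s) = s² + 107*s
C(O) = (39 + O)/(45 + O)
√(C(B) + M(-181)) = √((39 + 22)/(45 + 22) - 181*(107 - 181)) = √(61/67 - 181*(-74)) = √((1/67)*61 + 13394) = √(61/67 + 13394) = √(897459/67) = √60129753/67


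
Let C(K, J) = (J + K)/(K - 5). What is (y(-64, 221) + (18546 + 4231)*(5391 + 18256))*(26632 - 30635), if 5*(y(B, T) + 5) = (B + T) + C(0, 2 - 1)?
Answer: -53901170116902/25 ≈ -2.1560e+12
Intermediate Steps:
C(K, J) = (J + K)/(-5 + K)
y(B, T) = -126/25 + B/5 + T/5 (y(B, T) = -5 + ((B + T) + ((2 - 1) + 0)/(-5 + 0))/5 = -5 + ((B + T) + (1 + 0)/(-5))/5 = -5 + ((B + T) - 1/5*1)/5 = -5 + ((B + T) - 1/5)/5 = -5 + (-1/5 + B + T)/5 = -5 + (-1/25 + B/5 + T/5) = -126/25 + B/5 + T/5)
(y(-64, 221) + (18546 + 4231)*(5391 + 18256))*(26632 - 30635) = ((-126/25 + (1/5)*(-64) + (1/5)*221) + (18546 + 4231)*(5391 + 18256))*(26632 - 30635) = ((-126/25 - 64/5 + 221/5) + 22777*23647)*(-4003) = (659/25 + 538607719)*(-4003) = (13465193634/25)*(-4003) = -53901170116902/25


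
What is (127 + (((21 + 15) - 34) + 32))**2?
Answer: 25921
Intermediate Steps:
(127 + (((21 + 15) - 34) + 32))**2 = (127 + ((36 - 34) + 32))**2 = (127 + (2 + 32))**2 = (127 + 34)**2 = 161**2 = 25921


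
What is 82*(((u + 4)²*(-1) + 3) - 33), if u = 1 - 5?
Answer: -2460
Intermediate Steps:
u = -4
82*(((u + 4)²*(-1) + 3) - 33) = 82*(((-4 + 4)²*(-1) + 3) - 33) = 82*((0²*(-1) + 3) - 33) = 82*((0*(-1) + 3) - 33) = 82*((0 + 3) - 33) = 82*(3 - 33) = 82*(-30) = -2460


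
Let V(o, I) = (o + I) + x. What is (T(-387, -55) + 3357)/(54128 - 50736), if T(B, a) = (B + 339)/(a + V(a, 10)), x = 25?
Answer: 83941/84800 ≈ 0.98987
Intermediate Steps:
V(o, I) = 25 + I + o (V(o, I) = (o + I) + 25 = (I + o) + 25 = 25 + I + o)
T(B, a) = (339 + B)/(35 + 2*a) (T(B, a) = (B + 339)/(a + (25 + 10 + a)) = (339 + B)/(a + (35 + a)) = (339 + B)/(35 + 2*a))
(T(-387, -55) + 3357)/(54128 - 50736) = ((339 - 387)/(35 + 2*(-55)) + 3357)/(54128 - 50736) = (-48/(35 - 110) + 3357)/3392 = (-48/(-75) + 3357)*(1/3392) = (-1/75*(-48) + 3357)*(1/3392) = (16/25 + 3357)*(1/3392) = (83941/25)*(1/3392) = 83941/84800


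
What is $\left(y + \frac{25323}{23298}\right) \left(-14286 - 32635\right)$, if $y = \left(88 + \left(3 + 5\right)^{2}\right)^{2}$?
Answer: $- \frac{8419227640705}{7766} \approx -1.0841 \cdot 10^{9}$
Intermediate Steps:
$y = 23104$ ($y = \left(88 + 8^{2}\right)^{2} = \left(88 + 64\right)^{2} = 152^{2} = 23104$)
$\left(y + \frac{25323}{23298}\right) \left(-14286 - 32635\right) = \left(23104 + \frac{25323}{23298}\right) \left(-14286 - 32635\right) = \left(23104 + 25323 \cdot \frac{1}{23298}\right) \left(-46921\right) = \left(23104 + \frac{8441}{7766}\right) \left(-46921\right) = \frac{179434105}{7766} \left(-46921\right) = - \frac{8419227640705}{7766}$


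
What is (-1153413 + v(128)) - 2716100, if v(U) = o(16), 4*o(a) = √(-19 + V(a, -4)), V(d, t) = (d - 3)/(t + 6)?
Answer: -3869513 + 5*I*√2/8 ≈ -3.8695e+6 + 0.88388*I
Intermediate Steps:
V(d, t) = (-3 + d)/(6 + t)
o(a) = √(-41/2 + a/2)/4 (o(a) = √(-19 + (-3 + a)/(6 - 4))/4 = √(-19 + (-3 + a)/2)/4 = √(-19 + (-3/2 + a/2))/4 = √(-41/2 + a/2)/4)
v(U) = 5*I*√2/8 (v(U) = √(-82 + 2*16)/8 = √(-82 + 32)/8 = √(-50)/8 = (5*I*√2)/8 = 5*I*√2/8)
(-1153413 + v(128)) - 2716100 = (-1153413 + 5*I*√2/8) - 2716100 = -3869513 + 5*I*√2/8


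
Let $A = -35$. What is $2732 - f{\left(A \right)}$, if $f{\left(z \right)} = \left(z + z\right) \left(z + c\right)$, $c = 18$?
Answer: $1542$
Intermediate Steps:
$f{\left(z \right)} = 2 z \left(18 + z\right)$ ($f{\left(z \right)} = \left(z + z\right) \left(z + 18\right) = 2 z \left(18 + z\right)$)
$2732 - f{\left(A \right)} = 2732 - 2 \left(-35\right) \left(18 - 35\right) = 2732 - 2 \left(-35\right) \left(-17\right) = 2732 - 1190 = 1542$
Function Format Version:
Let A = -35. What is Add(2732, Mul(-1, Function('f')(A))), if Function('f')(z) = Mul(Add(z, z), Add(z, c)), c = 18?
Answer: 1542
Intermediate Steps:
Function('f')(z) = Mul(2, z, Add(18, z)) (Function('f')(z) = Mul(Add(z, z), Add(z, 18)) = Mul(Mul(2, z), Add(18, z)) = Mul(2, z, Add(18, z)))
Add(2732, Mul(-1, Function('f')(A))) = Add(2732, Mul(-1, Mul(2, -35, Add(18, -35)))) = Add(2732, Mul(-1, Mul(2, -35, -17))) = Add(2732, Mul(-1, 1190)) = Add(2732, -1190) = 1542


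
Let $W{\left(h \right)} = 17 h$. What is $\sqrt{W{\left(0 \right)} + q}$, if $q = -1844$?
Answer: $2 i \sqrt{461} \approx 42.942 i$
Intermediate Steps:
$\sqrt{W{\left(0 \right)} + q} = \sqrt{17 \cdot 0 - 1844} = \sqrt{0 - 1844} = \sqrt{-1844} = 2 i \sqrt{461}$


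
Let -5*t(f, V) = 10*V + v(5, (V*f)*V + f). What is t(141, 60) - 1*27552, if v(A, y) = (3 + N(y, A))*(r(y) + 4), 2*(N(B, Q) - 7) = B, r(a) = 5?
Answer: -4846569/10 ≈ -4.8466e+5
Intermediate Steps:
N(B, Q) = 7 + B/2
v(A, y) = 90 + 9*y/2 (v(A, y) = (3 + (7 + y/2))*(5 + 4) = (10 + y/2)*9 = 90 + 9*y/2)
t(f, V) = -18 - 2*V - 9*f/10 - 9*f*V²/10 (t(f, V) = -(10*V + (90 + 9*((V*f)*V + f)/2))/5 = -(10*V + (90 + 9*(f*V² + f)/2))/5 = -(10*V + (90 + 9*(f + f*V²)/2))/5 = -(10*V + (90 + (9*f/2 + 9*f*V²/2)))/5 = -(10*V + (90 + 9*f/2 + 9*f*V²/2))/5 = -(90 + 10*V + 9*f/2 + 9*f*V²/2)/5 = -18 - 2*V - 9*f/10 - 9*f*V²/10)
t(141, 60) - 1*27552 = (-18 - 2*60 - 9/10*141*(1 + 60²)) - 1*27552 = (-18 - 120 - 9/10*141*(1 + 3600)) - 27552 = (-18 - 120 - 9/10*141*3601) - 27552 = (-18 - 120 - 4569669/10) - 27552 = -4571049/10 - 27552 = -4846569/10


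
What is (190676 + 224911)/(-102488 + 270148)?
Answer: 415587/167660 ≈ 2.4787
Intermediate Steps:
(190676 + 224911)/(-102488 + 270148) = 415587/167660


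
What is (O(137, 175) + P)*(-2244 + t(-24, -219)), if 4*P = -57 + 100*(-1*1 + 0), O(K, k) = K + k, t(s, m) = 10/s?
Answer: -29383903/48 ≈ -6.1217e+5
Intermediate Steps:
P = -157/4 (P = (-57 + 100*(-1*1 + 0))/4 = (-57 + 100*(-1 + 0))/4 = (-57 + 100*(-1))/4 = (-57 - 100)/4 = (¼)*(-157) = -157/4 ≈ -39.250)
(O(137, 175) + P)*(-2244 + t(-24, -219)) = ((137 + 175) - 157/4)*(-2244 + 10/(-24)) = (312 - 157/4)*(-2244 + 10*(-1/24)) = 1091*(-2244 - 5/12)/4 = (1091/4)*(-26933/12) = -29383903/48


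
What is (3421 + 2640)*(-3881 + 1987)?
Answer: -11479534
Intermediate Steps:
(3421 + 2640)*(-3881 + 1987) = 6061*(-1894) = -11479534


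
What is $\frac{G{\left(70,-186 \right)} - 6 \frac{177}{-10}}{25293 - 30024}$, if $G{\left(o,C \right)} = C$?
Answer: $\frac{7}{415} \approx 0.016867$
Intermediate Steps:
$\frac{G{\left(70,-186 \right)} - 6 \frac{177}{-10}}{25293 - 30024} = \frac{-186 - 6 \frac{177}{-10}}{25293 - 30024} = \frac{-186 - 6 \cdot 177 \left(- \frac{1}{10}\right)}{-4731} = \left(-186 - - \frac{531}{5}\right) \left(- \frac{1}{4731}\right) = \left(-186 + \frac{531}{5}\right) \left(- \frac{1}{4731}\right) = \left(- \frac{399}{5}\right) \left(- \frac{1}{4731}\right) = \frac{7}{415}$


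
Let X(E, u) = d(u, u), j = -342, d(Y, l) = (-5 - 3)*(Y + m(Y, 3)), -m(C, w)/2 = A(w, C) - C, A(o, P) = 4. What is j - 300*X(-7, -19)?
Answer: -156342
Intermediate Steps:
m(C, w) = -8 + 2*C (m(C, w) = -2*(4 - C) = -8 + 2*C)
d(Y, l) = 64 - 24*Y (d(Y, l) = (-5 - 3)*(Y + (-8 + 2*Y)) = -8*(-8 + 3*Y) = 64 - 24*Y)
X(E, u) = 64 - 24*u
j - 300*X(-7, -19) = -342 - 300*(64 - 24*(-19)) = -342 - 300*(64 + 456) = -342 - 300*520 = -342 - 156000 = -156342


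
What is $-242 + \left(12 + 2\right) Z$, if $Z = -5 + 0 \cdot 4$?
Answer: $-312$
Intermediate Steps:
$Z = -5$ ($Z = -5 + 0 = -5$)
$-242 + \left(12 + 2\right) Z = -242 + \left(12 + 2\right) \left(-5\right) = -242 + 14 \left(-5\right) = -242 - 70 = -312$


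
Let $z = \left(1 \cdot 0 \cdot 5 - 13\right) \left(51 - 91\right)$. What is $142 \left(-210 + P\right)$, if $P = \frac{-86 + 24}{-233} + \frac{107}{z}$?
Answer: $- \frac{1802436459}{60580} \approx -29753.0$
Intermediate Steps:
$z = 520$ ($z = \left(0 \cdot 5 - 13\right) \left(-40\right) = \left(0 - 13\right) \left(-40\right) = \left(-13\right) \left(-40\right) = 520$)
$P = \frac{57171}{121160}$ ($P = \frac{-86 + 24}{-233} + \frac{107}{520} = \left(-62\right) \left(- \frac{1}{233}\right) + 107 \cdot \frac{1}{520} = \frac{62}{233} + \frac{107}{520} = \frac{57171}{121160} \approx 0.47186$)
$142 \left(-210 + P\right) = 142 \left(-210 + \frac{57171}{121160}\right) = 142 \left(- \frac{25386429}{121160}\right) = - \frac{1802436459}{60580}$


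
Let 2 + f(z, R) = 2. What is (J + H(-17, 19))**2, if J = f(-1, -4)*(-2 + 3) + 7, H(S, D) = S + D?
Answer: 81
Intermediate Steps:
f(z, R) = 0 (f(z, R) = -2 + 2 = 0)
H(S, D) = D + S
J = 7 (J = 0*(-2 + 3) + 7 = 0*1 + 7 = 0 + 7 = 7)
(J + H(-17, 19))**2 = (7 + (19 - 17))**2 = (7 + 2)**2 = 9**2 = 81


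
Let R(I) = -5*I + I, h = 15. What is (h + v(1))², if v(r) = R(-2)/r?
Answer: 529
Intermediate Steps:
R(I) = -4*I
v(r) = 8/r (v(r) = (-4*(-2))/r = 8/r)
(h + v(1))² = (15 + 8/1)² = (15 + 8*1)² = (15 + 8)² = 23² = 529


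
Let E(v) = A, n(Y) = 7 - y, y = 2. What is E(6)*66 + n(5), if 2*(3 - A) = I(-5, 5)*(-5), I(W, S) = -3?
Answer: -292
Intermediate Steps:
n(Y) = 5 (n(Y) = 7 - 1*2 = 7 - 2 = 5)
A = -9/2 (A = 3 - (-3)*(-5)/2 = 3 - ½*15 = 3 - 15/2 = -9/2 ≈ -4.5000)
E(v) = -9/2
E(6)*66 + n(5) = -9/2*66 + 5 = -297 + 5 = -292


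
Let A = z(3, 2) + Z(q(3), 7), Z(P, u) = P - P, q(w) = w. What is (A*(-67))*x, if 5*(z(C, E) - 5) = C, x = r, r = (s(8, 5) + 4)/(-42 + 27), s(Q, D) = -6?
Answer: -3752/75 ≈ -50.027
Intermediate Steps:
r = 2/15 (r = (-6 + 4)/(-42 + 27) = -2/(-15) = -2*(-1/15) = 2/15 ≈ 0.13333)
x = 2/15 ≈ 0.13333
z(C, E) = 5 + C/5
Z(P, u) = 0
A = 28/5 (A = (5 + (1/5)*3) + 0 = (5 + 3/5) + 0 = 28/5 + 0 = 28/5 ≈ 5.6000)
(A*(-67))*x = ((28/5)*(-67))*(2/15) = -1876/5*2/15 = -3752/75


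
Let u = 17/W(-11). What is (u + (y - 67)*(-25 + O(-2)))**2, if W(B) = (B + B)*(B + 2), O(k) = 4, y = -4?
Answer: 87163705225/39204 ≈ 2.2233e+6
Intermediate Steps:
W(B) = 2*B*(2 + B) (W(B) = (2*B)*(2 + B) = 2*B*(2 + B))
u = 17/198 (u = 17/((2*(-11)*(2 - 11))) = 17/((2*(-11)*(-9))) = 17/198 ≈ 0.085859)
(u + (y - 67)*(-25 + O(-2)))**2 = (17/198 + (-4 - 67)*(-25 + 4))**2 = (17/198 - 71*(-21))**2 = (17/198 + 1491)**2 = (295235/198)**2 = 87163705225/39204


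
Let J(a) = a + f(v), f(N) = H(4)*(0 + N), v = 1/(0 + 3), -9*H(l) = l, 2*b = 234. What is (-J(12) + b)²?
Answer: 8059921/729 ≈ 11056.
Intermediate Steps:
b = 117 (b = (½)*234 = 117)
H(l) = -l/9
v = ⅓ (v = 1/3 = ⅓ ≈ 0.33333)
f(N) = -4*N/9 (f(N) = (-⅑*4)*(0 + N) = -4*N/9)
J(a) = -4/27 + a (J(a) = a - 4/9*⅓ = a - 4/27 = -4/27 + a)
(-J(12) + b)² = (-(-4/27 + 12) + 117)² = (-1*320/27 + 117)² = (-320/27 + 117)² = (2839/27)² = 8059921/729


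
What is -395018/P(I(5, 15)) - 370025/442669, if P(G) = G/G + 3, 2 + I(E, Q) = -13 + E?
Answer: -87431851571/885338 ≈ -98755.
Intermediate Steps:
I(E, Q) = -15 + E (I(E, Q) = -2 + (-13 + E) = -15 + E)
P(G) = 4 (P(G) = 1 + 3 = 4)
-395018/P(I(5, 15)) - 370025/442669 = -395018/4 - 370025/442669 = -395018*1/4 - 370025*1/442669 = -197509/2 - 370025/442669 = -87431851571/885338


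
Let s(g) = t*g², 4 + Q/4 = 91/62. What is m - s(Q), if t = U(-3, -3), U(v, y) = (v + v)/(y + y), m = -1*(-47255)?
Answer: 45313459/961 ≈ 47152.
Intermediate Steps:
m = 47255
U(v, y) = v/y (U(v, y) = (2*v)/((2*y)) = (2*v)*(1/(2*y)) = v/y)
t = 1 (t = -3/(-3) = -3*(-⅓) = 1)
Q = -314/31 (Q = -16 + 4*(91/62) = -16 + 182/31 = -314/31 ≈ -10.129)
s(g) = g² (s(g) = 1*g² = g²)
m - s(Q) = 47255 - (-314/31)² = 47255 - 1*98596/961 = 47255 - 98596/961 = 45313459/961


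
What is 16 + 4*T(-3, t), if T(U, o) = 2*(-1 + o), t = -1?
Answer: 0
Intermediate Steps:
T(U, o) = -2 + 2*o
16 + 4*T(-3, t) = 16 + 4*(-2 + 2*(-1)) = 16 + 4*(-2 - 2) = 16 + 4*(-4) = 16 - 16 = 0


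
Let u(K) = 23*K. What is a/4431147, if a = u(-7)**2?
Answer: 3703/633021 ≈ 0.0058497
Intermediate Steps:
a = 25921 (a = (23*(-7))**2 = (-161)**2 = 25921)
a/4431147 = 25921/4431147 = 25921*(1/4431147) = 3703/633021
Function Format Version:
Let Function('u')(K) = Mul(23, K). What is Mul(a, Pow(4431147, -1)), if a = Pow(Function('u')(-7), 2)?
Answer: Rational(3703, 633021) ≈ 0.0058497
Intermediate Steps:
a = 25921 (a = Pow(Mul(23, -7), 2) = Pow(-161, 2) = 25921)
Mul(a, Pow(4431147, -1)) = Mul(25921, Pow(4431147, -1)) = Mul(25921, Rational(1, 4431147)) = Rational(3703, 633021)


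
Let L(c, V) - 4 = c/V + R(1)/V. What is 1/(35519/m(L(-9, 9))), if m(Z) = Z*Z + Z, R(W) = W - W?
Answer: 12/35519 ≈ 0.00033785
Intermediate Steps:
R(W) = 0
L(c, V) = 4 + c/V (L(c, V) = 4 + (c/V + 0/V) = 4 + (c/V + 0) = 4 + c/V)
m(Z) = Z + Z² (m(Z) = Z² + Z = Z + Z²)
1/(35519/m(L(-9, 9))) = 1/(35519/(((4 - 9/9)*(1 + (4 - 9/9))))) = 1/(35519/(((4 - 9*⅑)*(1 + (4 - 9*⅑))))) = 1/(35519/(((4 - 1)*(1 + (4 - 1))))) = 1/(35519/((3*(1 + 3)))) = 1/(35519/((3*4))) = 1/(35519/12) = 12/35519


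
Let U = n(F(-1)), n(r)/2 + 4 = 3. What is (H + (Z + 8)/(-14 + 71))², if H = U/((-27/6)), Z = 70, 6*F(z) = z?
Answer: 96100/29241 ≈ 3.2865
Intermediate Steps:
F(z) = z/6
n(r) = -2 (n(r) = -8 + 2*3 = -8 + 6 = -2)
U = -2
H = 4/9 (H = -2/((-27/6)) = -2/((-27*⅙)) = -2/(-9/2) = -2*(-2/9) = 4/9 ≈ 0.44444)
(H + (Z + 8)/(-14 + 71))² = (4/9 + (70 + 8)/(-14 + 71))² = (4/9 + 78/57)² = (4/9 + 78*(1/57))² = (4/9 + 26/19)² = (310/171)² = 96100/29241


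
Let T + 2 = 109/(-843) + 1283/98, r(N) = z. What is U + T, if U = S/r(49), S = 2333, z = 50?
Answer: 59505353/1032675 ≈ 57.623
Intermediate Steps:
r(N) = 50
T = 905659/82614 (T = -2 + (109/(-843) + 1283/98) = -2 + (109*(-1/843) + 1283*(1/98)) = -2 + (-109/843 + 1283/98) = -2 + 1070887/82614 = 905659/82614 ≈ 10.963)
U = 2333/50 ≈ 46.660
U + T = 2333/50 + 905659/82614 = 59505353/1032675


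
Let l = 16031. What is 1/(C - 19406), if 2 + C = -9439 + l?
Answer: -1/12816 ≈ -7.8027e-5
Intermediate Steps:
C = 6590 (C = -2 + (-9439 + 16031) = -2 + 6592 = 6590)
1/(C - 19406) = 1/(6590 - 19406) = 1/(-12816) = -1/12816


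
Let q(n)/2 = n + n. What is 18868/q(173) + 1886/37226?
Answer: 87960660/3220049 ≈ 27.317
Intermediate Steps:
q(n) = 4*n (q(n) = 2*(n + n) = 2*(2*n) = 4*n)
18868/q(173) + 1886/37226 = 18868/((4*173)) + 1886/37226 = 18868/692 + 1886*(1/37226) = 18868*(1/692) + 943/18613 = 4717/173 + 943/18613 = 87960660/3220049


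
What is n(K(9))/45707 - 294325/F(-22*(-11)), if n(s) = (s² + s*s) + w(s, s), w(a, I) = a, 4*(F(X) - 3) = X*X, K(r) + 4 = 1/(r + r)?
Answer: -1089637503331/54215997948 ≈ -20.098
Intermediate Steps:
K(r) = -4 + 1/(2*r) (K(r) = -4 + 1/(r + r) = -4 + 1/(2*r))
F(X) = 3 + X²/4 (F(X) = 3 + (X*X)/4 = 3 + X²/4)
n(s) = s + 2*s² (n(s) = (s² + s*s) + s = (s² + s²) + s = 2*s² + s = s + 2*s²)
n(K(9))/45707 - 294325/F(-22*(-11)) = ((-4 + (½)/9)*(1 + 2*(-4 + (½)/9)))/45707 - 294325/(3 + (-22*(-11))²/4) = ((-4 + (½)*(⅑))*(1 + 2*(-4 + (½)*(⅑))))*(1/45707) - 294325/(3 + (¼)*242²) = ((-4 + 1/18)*(1 + 2*(-4 + 1/18)))*(1/45707) - 294325/(3 + (¼)*58564) = -71*(1 + 2*(-71/18))/18*(1/45707) - 294325/(3 + 14641) = -71*(1 - 71/9)/18*(1/45707) - 294325/14644 = -71/18*(-62/9)*(1/45707) - 294325*1/14644 = (2201/81)*(1/45707) - 294325/14644 = 2201/3702267 - 294325/14644 = -1089637503331/54215997948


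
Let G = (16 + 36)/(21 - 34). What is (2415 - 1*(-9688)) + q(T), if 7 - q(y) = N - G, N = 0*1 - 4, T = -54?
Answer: 12110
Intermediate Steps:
N = -4 (N = 0 - 4 = -4)
G = -4 (G = 52/(-13) = 52*(-1/13) = -4)
q(y) = 7 (q(y) = 7 - (-4 - 1*(-4)) = 7 - (-4 + 4) = 7 - 1*0 = 7 + 0 = 7)
(2415 - 1*(-9688)) + q(T) = (2415 - 1*(-9688)) + 7 = (2415 + 9688) + 7 = 12103 + 7 = 12110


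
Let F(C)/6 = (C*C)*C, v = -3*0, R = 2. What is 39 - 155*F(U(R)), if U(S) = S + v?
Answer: -7401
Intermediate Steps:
v = 0
U(S) = S (U(S) = S + 0 = S)
F(C) = 6*C³ (F(C) = 6*((C*C)*C) = 6*(C²*C) = 6*C³)
39 - 155*F(U(R)) = 39 - 930*2³ = 39 - 930*8 = 39 - 155*48 = 39 - 7440 = -7401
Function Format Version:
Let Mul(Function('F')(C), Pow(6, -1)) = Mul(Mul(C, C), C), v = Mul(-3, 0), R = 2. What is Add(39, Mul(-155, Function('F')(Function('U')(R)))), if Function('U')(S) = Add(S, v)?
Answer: -7401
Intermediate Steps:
v = 0
Function('U')(S) = S (Function('U')(S) = Add(S, 0) = S)
Function('F')(C) = Mul(6, Pow(C, 3)) (Function('F')(C) = Mul(6, Mul(Mul(C, C), C)) = Mul(6, Mul(Pow(C, 2), C)) = Mul(6, Pow(C, 3)))
Add(39, Mul(-155, Function('F')(Function('U')(R)))) = Add(39, Mul(-155, Mul(6, Pow(2, 3)))) = Add(39, Mul(-155, Mul(6, 8))) = Add(39, Mul(-155, 48)) = Add(39, -7440) = -7401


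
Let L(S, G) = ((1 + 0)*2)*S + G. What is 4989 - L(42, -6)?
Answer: 4911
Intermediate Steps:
L(S, G) = G + 2*S (L(S, G) = (1*2)*S + G = 2*S + G = G + 2*S)
4989 - L(42, -6) = 4989 - (-6 + 2*42) = 4989 - (-6 + 84) = 4989 - 1*78 = 4989 - 78 = 4911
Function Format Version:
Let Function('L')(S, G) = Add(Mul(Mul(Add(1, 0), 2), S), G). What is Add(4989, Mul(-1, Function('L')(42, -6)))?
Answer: 4911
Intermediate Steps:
Function('L')(S, G) = Add(G, Mul(2, S)) (Function('L')(S, G) = Add(Mul(Mul(1, 2), S), G) = Add(Mul(2, S), G) = Add(G, Mul(2, S)))
Add(4989, Mul(-1, Function('L')(42, -6))) = Add(4989, Mul(-1, Add(-6, Mul(2, 42)))) = Add(4989, Mul(-1, Add(-6, 84))) = Add(4989, Mul(-1, 78)) = Add(4989, -78) = 4911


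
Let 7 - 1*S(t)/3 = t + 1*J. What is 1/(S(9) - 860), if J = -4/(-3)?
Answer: -1/870 ≈ -0.0011494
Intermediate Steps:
J = 4/3 (J = -4*(-⅓) = 4/3 ≈ 1.3333)
S(t) = 17 - 3*t (S(t) = 21 - 3*(t + 1*(4/3)) = 21 - 3*(t + 4/3) = 21 - 3*(4/3 + t) = 21 + (-4 - 3*t) = 17 - 3*t)
1/(S(9) - 860) = 1/((17 - 3*9) - 860) = 1/((17 - 27) - 860) = 1/(-10 - 860) = 1/(-870) = -1/870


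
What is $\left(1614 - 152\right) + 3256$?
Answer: $4718$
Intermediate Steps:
$\left(1614 - 152\right) + 3256 = 1462 + 3256 = 4718$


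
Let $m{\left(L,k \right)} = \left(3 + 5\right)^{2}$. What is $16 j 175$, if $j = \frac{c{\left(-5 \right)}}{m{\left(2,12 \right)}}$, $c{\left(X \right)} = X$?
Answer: $- \frac{875}{4} \approx -218.75$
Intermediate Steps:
$m{\left(L,k \right)} = 64$ ($m{\left(L,k \right)} = 8^{2} = 64$)
$j = - \frac{5}{64} \approx -0.078125$
$16 j 175 = 16 \left(- \frac{5}{64}\right) 175 = \left(- \frac{5}{4}\right) 175 = - \frac{875}{4}$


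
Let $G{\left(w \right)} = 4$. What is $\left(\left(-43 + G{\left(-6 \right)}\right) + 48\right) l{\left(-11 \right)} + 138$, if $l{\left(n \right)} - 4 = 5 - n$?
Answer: $318$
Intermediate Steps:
$l{\left(n \right)} = 9 - n$ ($l{\left(n \right)} = 4 - \left(-5 + n\right) = 9 - n$)
$\left(\left(-43 + G{\left(-6 \right)}\right) + 48\right) l{\left(-11 \right)} + 138 = \left(\left(-43 + 4\right) + 48\right) \left(9 - -11\right) + 138 = \left(-39 + 48\right) \left(9 + 11\right) + 138 = 9 \cdot 20 + 138 = 180 + 138 = 318$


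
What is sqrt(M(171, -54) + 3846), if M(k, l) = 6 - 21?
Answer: sqrt(3831) ≈ 61.895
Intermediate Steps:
M(k, l) = -15
sqrt(M(171, -54) + 3846) = sqrt(-15 + 3846) = sqrt(3831)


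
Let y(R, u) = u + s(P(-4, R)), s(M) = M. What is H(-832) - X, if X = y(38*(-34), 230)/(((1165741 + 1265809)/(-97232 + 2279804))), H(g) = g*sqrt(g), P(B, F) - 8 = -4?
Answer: -255360924/1215775 - 6656*I*sqrt(13) ≈ -210.04 - 23999.0*I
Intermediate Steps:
P(B, F) = 4 (P(B, F) = 8 - 4 = 4)
H(g) = g**(3/2)
y(R, u) = 4 + u (y(R, u) = u + 4 = 4 + u)
X = 255360924/1215775 (X = (4 + 230)/(((1165741 + 1265809)/(-97232 + 2279804))) = 234/((2431550/2182572)) = 234/((2431550*(1/2182572))) = 234/(1215775/1091286) = 234*(1091286/1215775) = 255360924/1215775 ≈ 210.04)
H(-832) - X = (-832)**(3/2) - 1*255360924/1215775 = -6656*I*sqrt(13) - 255360924/1215775 = -255360924/1215775 - 6656*I*sqrt(13)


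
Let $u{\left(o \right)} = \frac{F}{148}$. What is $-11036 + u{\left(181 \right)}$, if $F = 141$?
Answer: $- \frac{1633187}{148} \approx -11035.0$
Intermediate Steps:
$u{\left(o \right)} = \frac{141}{148}$
$-11036 + u{\left(181 \right)} = -11036 + \frac{141}{148} = - \frac{1633187}{148}$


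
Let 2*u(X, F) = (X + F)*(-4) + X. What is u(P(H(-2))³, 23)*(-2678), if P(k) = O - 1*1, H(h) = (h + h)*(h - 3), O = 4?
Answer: 231647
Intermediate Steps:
H(h) = 2*h*(-3 + h) (H(h) = (2*h)*(-3 + h) = 2*h*(-3 + h))
P(k) = 3 (P(k) = 4 - 1*1 = 4 - 1 = 3)
u(X, F) = -2*F - 3*X/2 (u(X, F) = ((X + F)*(-4) + X)/2 = ((F + X)*(-4) + X)/2 = ((-4*F - 4*X) + X)/2 = (-4*F - 3*X)/2 = -2*F - 3*X/2)
u(P(H(-2))³, 23)*(-2678) = (-2*23 - 3/2*3³)*(-2678) = (-46 - 3/2*27)*(-2678) = (-46 - 81/2)*(-2678) = -173/2*(-2678) = 231647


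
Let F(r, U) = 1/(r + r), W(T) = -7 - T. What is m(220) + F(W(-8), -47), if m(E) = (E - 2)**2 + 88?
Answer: 95225/2 ≈ 47613.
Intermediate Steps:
m(E) = 88 + (-2 + E)**2 (m(E) = (-2 + E)**2 + 88 = 88 + (-2 + E)**2)
F(r, U) = 1/(2*r)
m(220) + F(W(-8), -47) = (88 + (-2 + 220)**2) + 1/(2*(-7 - 1*(-8))) = (88 + 218**2) + 1/(2*(-7 + 8)) = (88 + 47524) + (1/2)/1 = 47612 + (1/2)*1 = 47612 + 1/2 = 95225/2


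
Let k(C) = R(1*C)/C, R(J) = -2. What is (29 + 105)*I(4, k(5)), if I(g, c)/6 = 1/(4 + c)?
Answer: 670/3 ≈ 223.33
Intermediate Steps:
k(C) = -2/C
I(g, c) = 6/(4 + c)
(29 + 105)*I(4, k(5)) = (29 + 105)*(6/(4 - 2/5)) = 134*(6/(4 - 2*⅕)) = 134*(6/(4 - ⅖)) = 134*(6/(18/5)) = 134*(6*(5/18)) = 134*(5/3) = 670/3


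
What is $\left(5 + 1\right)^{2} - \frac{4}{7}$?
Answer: $\frac{248}{7} \approx 35.429$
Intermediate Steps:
$\left(5 + 1\right)^{2} - \frac{4}{7} = 6^{2} - \frac{4}{7} = 36 - \frac{4}{7} = \frac{248}{7}$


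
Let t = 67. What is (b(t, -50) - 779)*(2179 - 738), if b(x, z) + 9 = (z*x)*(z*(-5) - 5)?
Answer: -1183836258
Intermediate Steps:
b(x, z) = -9 + x*z*(-5 - 5*z) (b(x, z) = -9 + (z*x)*(z*(-5) - 5) = -9 + (x*z)*(-5*z - 5) = -9 + (x*z)*(-5 - 5*z) = -9 + x*z*(-5 - 5*z))
(b(t, -50) - 779)*(2179 - 738) = ((-9 - 5*67*(-50) - 5*67*(-50)²) - 779)*(2179 - 738) = ((-9 + 16750 - 5*67*2500) - 779)*1441 = ((-9 + 16750 - 837500) - 779)*1441 = (-820759 - 779)*1441 = -821538*1441 = -1183836258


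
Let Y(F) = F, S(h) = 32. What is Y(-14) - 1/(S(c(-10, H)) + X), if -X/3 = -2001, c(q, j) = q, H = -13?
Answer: -84491/6035 ≈ -14.000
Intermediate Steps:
X = 6003 (X = -3*(-2001) = 6003)
Y(-14) - 1/(S(c(-10, H)) + X) = -14 - 1/(32 + 6003) = -14 - 1/6035 = -84491/6035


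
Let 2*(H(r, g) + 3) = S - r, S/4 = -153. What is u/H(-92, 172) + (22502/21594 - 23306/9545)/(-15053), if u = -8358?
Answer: 12965991519448391/407997821535735 ≈ 31.780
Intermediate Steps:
S = -612 (S = 4*(-153) = -612)
H(r, g) = -309 - r/2 (H(r, g) = -3 + (-612 - r)/2 = -3 + (-306 - r/2) = -309 - r/2)
u/H(-92, 172) + (22502/21594 - 23306/9545)/(-15053) = -8358/(-309 - ½*(-92)) + (22502/21594 - 23306/9545)/(-15053) = -8358/(-309 + 46) + (22502*(1/21594) - 23306*1/9545)*(-1/15053) = -8358/(-263) + (11251/10797 - 23306/9545)*(-1/15053) = -8358*(-1/263) - 144244087/103057365*(-1/15053) = 8358/263 + 144244087/1551322515345 = 12965991519448391/407997821535735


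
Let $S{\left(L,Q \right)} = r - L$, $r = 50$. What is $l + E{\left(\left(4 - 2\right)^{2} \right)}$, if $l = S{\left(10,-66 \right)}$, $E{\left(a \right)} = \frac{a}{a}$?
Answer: $41$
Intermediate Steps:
$S{\left(L,Q \right)} = 50 - L$
$E{\left(a \right)} = 1$
$l = 40$ ($l = 50 - 10 = 40$)
$l + E{\left(\left(4 - 2\right)^{2} \right)} = 40 + 1 = 41$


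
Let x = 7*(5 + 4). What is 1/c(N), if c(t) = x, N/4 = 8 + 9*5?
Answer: 1/63 ≈ 0.015873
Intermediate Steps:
N = 212 (N = 4*(8 + 9*5) = 4*(8 + 45) = 4*53 = 212)
x = 63 (x = 7*9 = 63)
c(t) = 63
1/c(N) = 1/63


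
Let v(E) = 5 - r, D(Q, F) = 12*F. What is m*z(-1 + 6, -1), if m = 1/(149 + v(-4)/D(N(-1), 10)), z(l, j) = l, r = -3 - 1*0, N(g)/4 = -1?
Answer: 75/2236 ≈ 0.033542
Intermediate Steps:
N(g) = -4 (N(g) = 4*(-1) = -4)
r = -3 (r = -3 + 0 = -3)
v(E) = 8 (v(E) = 5 - 1*(-3) = 5 + 3 = 8)
m = 15/2236 (m = 1/(149 + 8/((12*10))) = 1/(149 + 8/120) = 1/(149 + 8*(1/120)) = 1/(149 + 1/15) = 1/(2236/15) = 15/2236 ≈ 0.0067084)
m*z(-1 + 6, -1) = 15*(-1 + 6)/2236 = (15/2236)*5 = 75/2236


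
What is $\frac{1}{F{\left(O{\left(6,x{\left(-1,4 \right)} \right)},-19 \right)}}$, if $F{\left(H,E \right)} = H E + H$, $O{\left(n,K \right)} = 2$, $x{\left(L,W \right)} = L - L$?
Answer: $- \frac{1}{36} \approx -0.027778$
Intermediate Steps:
$x{\left(L,W \right)} = 0$
$F{\left(H,E \right)} = H + E H$ ($F{\left(H,E \right)} = E H + H = H + E H$)
$\frac{1}{F{\left(O{\left(6,x{\left(-1,4 \right)} \right)},-19 \right)}} = \frac{1}{2 \left(1 - 19\right)} = \frac{1}{2 \left(-18\right)} = \frac{1}{-36} = - \frac{1}{36}$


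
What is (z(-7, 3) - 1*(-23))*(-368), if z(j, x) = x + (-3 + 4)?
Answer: -9936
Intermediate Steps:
z(j, x) = 1 + x (z(j, x) = x + 1 = 1 + x)
(z(-7, 3) - 1*(-23))*(-368) = ((1 + 3) - 1*(-23))*(-368) = (4 + 23)*(-368) = 27*(-368) = -9936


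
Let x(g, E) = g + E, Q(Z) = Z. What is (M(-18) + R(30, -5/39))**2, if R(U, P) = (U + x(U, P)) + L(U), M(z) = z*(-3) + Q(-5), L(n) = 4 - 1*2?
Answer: 18696976/1521 ≈ 12293.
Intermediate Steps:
L(n) = 2 (L(n) = 4 - 2 = 2)
M(z) = -5 - 3*z (M(z) = z*(-3) - 5 = -3*z - 5 = -5 - 3*z)
x(g, E) = E + g
R(U, P) = 2 + P + 2*U (R(U, P) = (U + (P + U)) + 2 = (P + 2*U) + 2 = 2 + P + 2*U)
(M(-18) + R(30, -5/39))**2 = ((-5 - 3*(-18)) + (2 - 5/39 + 2*30))**2 = ((-5 + 54) + (2 - 5*1/39 + 60))**2 = (49 + (2 - 5/39 + 60))**2 = (49 + 2413/39)**2 = (4324/39)**2 = 18696976/1521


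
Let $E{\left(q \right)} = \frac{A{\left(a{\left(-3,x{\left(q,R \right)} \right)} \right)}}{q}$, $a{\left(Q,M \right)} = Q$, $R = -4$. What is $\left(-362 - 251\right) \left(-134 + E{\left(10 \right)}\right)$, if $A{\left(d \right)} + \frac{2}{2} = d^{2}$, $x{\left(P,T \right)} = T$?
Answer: $\frac{408258}{5} \approx 81652.0$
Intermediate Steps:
$A{\left(d \right)} = -1 + d^{2}$
$E{\left(q \right)} = \frac{8}{q}$ ($E{\left(q \right)} = \frac{-1 + \left(-3\right)^{2}}{q} = \frac{-1 + 9}{q} = \frac{8}{q}$)
$\left(-362 - 251\right) \left(-134 + E{\left(10 \right)}\right) = \left(-362 - 251\right) \left(-134 + \frac{8}{10}\right) = - 613 \left(-134 + 8 \cdot \frac{1}{10}\right) = - 613 \left(-134 + \frac{4}{5}\right) = \left(-613\right) \left(- \frac{666}{5}\right) = \frac{408258}{5}$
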